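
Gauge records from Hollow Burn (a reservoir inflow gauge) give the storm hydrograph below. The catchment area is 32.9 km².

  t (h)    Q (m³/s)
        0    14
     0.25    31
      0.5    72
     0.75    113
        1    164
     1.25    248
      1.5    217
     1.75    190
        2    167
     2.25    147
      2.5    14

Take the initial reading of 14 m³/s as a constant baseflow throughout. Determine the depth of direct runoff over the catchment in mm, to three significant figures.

Direct runoff: 0.0, 17.0, 58.0, 99.0, 150.0, 234.0, 203.0, 176.0, 153.0, 133.0, 0.0 m³/s; ΣQ_DR = 1223 m³/s.
V = ΣQ_DR · Δt = 1223 × 900 s = 1.101 × 10^6 m³.
Over A = 32.9 km², depth = V / A = 33.5 mm.

d ≈ 33.5 mm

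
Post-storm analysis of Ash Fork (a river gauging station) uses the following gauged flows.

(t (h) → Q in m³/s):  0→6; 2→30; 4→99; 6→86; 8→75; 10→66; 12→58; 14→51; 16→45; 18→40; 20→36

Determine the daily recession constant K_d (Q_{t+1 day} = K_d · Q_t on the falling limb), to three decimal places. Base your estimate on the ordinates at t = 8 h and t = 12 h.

K_d ≈ 0.214

Between t = 8 h and t = 12 h the flow falls from 75 to 58 m³/s over 2×2 h = 4 h.
Per-interval ratio K = (58/75)^(1/2) = 0.8794; K_d = K^(24/2) = 0.214.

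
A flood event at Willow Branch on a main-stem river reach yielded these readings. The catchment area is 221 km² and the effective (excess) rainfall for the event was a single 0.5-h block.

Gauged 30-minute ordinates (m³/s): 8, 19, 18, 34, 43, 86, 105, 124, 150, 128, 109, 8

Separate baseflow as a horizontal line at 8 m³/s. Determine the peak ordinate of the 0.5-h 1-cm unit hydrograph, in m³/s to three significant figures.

U_p ≈ 237 m³/s

Direct runoff: 0.0, 11.0, 10.0, 26.0, 35.0, 78.0, 97.0, 116.0, 142.0, 120.0, 101.0, 0.0 m³/s; ΣQ_DR = 736.0 m³/s, peak = 142.0 m³/s.
Runoff depth d = ΣQ_DR·Δt / A = 736.0 × 1800 / (221 km²) = 5.995 mm.
The 1-cm UH is the DRH scaled by (10 mm)/d, so U_p = 142.0 × 10/5.995 = 237 m³/s.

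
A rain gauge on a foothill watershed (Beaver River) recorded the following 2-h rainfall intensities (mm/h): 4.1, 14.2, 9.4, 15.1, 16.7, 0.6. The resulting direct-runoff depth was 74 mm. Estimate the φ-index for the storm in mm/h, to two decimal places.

φ ≈ 4.60 mm/h

Only the 4 blocks with intensity above φ contribute runoff: 14.2, 9.4, 15.1, 16.7 mm/h.
Σ(I−φ)·Δt = d  ⇒  (14.2+9.4+15.1+16.7 − 4φ)·2 = 74
φ = (55.40 − 74/2) / 4 = 4.60 mm/h.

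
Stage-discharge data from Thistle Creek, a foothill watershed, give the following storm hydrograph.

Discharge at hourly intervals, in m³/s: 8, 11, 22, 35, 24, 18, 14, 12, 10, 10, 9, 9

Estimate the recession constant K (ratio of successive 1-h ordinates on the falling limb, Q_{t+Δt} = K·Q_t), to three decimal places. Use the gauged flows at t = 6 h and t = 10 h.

K ≈ 0.895

Using the recession-limb readings at t = 6 h and t = 10 h: Q falls from 14 to 9 m³/s over 4 intervals.
K = (Q₂/Q₁)^(1/4) = (9/14)^(1/4) = 0.895.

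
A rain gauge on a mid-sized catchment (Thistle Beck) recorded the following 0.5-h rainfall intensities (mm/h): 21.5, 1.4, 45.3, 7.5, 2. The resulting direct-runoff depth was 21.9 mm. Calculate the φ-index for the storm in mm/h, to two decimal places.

φ ≈ 11.50 mm/h

Only the 2 blocks with intensity above φ contribute runoff: 21.5, 45.3 mm/h.
Σ(I−φ)·Δt = d  ⇒  (21.5+45.3 − 2φ)·0.5 = 21.9
φ = (66.80 − 21.9/0.5) / 2 = 11.50 mm/h.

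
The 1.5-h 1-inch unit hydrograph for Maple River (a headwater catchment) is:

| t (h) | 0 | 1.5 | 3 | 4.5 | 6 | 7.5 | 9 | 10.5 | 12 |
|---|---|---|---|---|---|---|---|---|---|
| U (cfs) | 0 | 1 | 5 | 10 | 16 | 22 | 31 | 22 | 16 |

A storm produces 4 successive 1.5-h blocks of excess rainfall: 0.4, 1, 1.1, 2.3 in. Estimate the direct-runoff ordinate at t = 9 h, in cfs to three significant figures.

Q ≈ 75.0 cfs

By discrete convolution, Q_j = Σ (P_i / 1 in) · U_{j−i}.
At t = 9 h (j=6): Q = (0.4/1)·31 + (1/1)·22 + (1.1/1)·16 + (2.3/1)·10 = 75.0 cfs.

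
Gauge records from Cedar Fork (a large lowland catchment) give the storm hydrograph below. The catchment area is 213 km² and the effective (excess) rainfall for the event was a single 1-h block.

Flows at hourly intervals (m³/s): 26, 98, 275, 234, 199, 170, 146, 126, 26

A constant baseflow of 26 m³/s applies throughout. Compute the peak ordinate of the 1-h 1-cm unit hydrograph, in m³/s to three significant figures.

Direct runoff: 0.0, 72.0, 249.0, 208.0, 173.0, 144.0, 120.0, 100.0, 0.0 m³/s; ΣQ_DR = 1066 m³/s, peak = 249.0 m³/s.
Runoff depth d = ΣQ_DR·Δt / A = 1066 × 3600 / (213 km²) = 18.02 mm.
The 1-cm UH is the DRH scaled by (10 mm)/d, so U_p = 249.0 × 10/18.02 = 138 m³/s.

U_p ≈ 138 m³/s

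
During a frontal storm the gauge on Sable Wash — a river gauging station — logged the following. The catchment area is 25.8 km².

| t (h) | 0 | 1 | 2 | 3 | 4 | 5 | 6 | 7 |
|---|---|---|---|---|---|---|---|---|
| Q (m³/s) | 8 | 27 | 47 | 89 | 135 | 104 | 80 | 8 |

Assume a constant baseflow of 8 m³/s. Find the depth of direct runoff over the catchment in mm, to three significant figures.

Direct runoff: 0.0, 19.0, 39.0, 81.0, 127.0, 96.0, 72.0, 0.0 m³/s; ΣQ_DR = 434.0 m³/s.
V = ΣQ_DR · Δt = 434.0 × 3600 s = 1.562 × 10^6 m³.
Over A = 25.8 km², depth = V / A = 60.6 mm.

d ≈ 60.6 mm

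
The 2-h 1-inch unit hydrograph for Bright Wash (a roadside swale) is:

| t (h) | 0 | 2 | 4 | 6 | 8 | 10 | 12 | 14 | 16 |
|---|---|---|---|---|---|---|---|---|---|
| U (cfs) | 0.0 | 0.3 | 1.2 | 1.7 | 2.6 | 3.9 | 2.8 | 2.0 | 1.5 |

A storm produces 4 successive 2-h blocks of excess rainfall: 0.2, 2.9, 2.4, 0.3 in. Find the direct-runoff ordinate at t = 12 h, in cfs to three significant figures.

By discrete convolution, Q_j = Σ (P_i / 1 in) · U_{j−i}.
At t = 12 h (j=6): Q = (0.2/1)·2.8 + (2.9/1)·3.9 + (2.4/1)·2.6 + (0.3/1)·1.7 = 18.6 cfs.

Q ≈ 18.6 cfs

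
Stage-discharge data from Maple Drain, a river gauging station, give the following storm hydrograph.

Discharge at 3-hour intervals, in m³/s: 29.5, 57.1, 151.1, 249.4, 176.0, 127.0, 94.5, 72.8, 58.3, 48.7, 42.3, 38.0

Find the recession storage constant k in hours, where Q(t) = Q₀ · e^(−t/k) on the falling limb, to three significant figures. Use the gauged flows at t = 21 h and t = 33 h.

k ≈ 18.5 h

On the falling limb, Q drops from 72.8 to 38.0 m³/s between t = 21 h and t = 33 h (Δt = 12 h).
k = −Δt / ln(Q₂/Q₁) = −12 / ln(38.0/72.8) = 18.5 h.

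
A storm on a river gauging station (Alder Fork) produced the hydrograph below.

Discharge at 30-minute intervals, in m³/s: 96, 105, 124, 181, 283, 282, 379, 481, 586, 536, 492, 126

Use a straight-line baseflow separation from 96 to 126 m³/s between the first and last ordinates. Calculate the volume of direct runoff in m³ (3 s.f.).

V ≈ 4.21 × 10^6 m³

Direct-runoff ordinates (Q − Q_b): 0.00, 6.27, 22.55, 76.82, 176.09, 172.36, 266.64, 365.91, 468.18, 415.45, 368.73, 0.00 m³/s.
ΣQ_DR = 2339 m³/s.
With Δt = 0.5 h = 1800 s, V = ΣQ_DR · Δt = 2339 × 1800 = 4.21 × 10^6 m³.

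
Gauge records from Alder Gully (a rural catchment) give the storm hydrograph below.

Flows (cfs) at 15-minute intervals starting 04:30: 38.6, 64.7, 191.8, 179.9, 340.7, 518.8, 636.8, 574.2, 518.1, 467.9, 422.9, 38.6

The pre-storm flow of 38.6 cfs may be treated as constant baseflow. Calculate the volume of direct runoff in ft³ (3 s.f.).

Direct-runoff ordinates (Q − Q_b): 0.0, 26.1, 153.2, 141.3, 302.1, 480.2, 598.2, 535.6, 479.5, 429.3, 384.3, 0.0 cfs.
ΣQ_DR = 3530 cfs.
With Δt = 0.25 h = 900 s, V = ΣQ_DR · Δt = 3530 × 900 = 3.18 × 10^6 ft³.

V ≈ 3.18 × 10^6 ft³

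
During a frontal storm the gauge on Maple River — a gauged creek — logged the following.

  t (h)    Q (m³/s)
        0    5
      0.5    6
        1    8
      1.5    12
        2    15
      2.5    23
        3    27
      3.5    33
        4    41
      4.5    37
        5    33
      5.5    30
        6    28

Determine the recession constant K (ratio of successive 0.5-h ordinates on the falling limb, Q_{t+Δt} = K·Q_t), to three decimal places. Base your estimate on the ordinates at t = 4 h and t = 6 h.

K ≈ 0.909

Using the recession-limb readings at t = 4 h and t = 6 h: Q falls from 41 to 28 m³/s over 4 intervals.
K = (Q₂/Q₁)^(1/4) = (28/41)^(1/4) = 0.909.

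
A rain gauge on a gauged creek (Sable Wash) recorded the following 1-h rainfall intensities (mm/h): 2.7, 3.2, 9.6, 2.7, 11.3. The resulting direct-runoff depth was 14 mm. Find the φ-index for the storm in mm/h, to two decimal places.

φ ≈ 3.45 mm/h

Only the 2 blocks with intensity above φ contribute runoff: 9.6, 11.3 mm/h.
Σ(I−φ)·Δt = d  ⇒  (9.6+11.3 − 2φ)·1 = 14
φ = (20.90 − 14/1) / 2 = 3.45 mm/h.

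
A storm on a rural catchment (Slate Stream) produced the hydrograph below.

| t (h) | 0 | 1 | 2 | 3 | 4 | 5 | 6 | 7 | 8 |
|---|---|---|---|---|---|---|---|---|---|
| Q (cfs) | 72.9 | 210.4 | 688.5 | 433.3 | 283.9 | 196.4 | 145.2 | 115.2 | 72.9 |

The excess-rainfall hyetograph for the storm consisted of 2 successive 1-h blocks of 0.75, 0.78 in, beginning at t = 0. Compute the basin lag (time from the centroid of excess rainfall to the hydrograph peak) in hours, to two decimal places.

t_L ≈ 0.99 h

Centroid of excess rainfall: t_c = Σ P_i·t̄_i / ΣP_i = 1.0098 h (block centres at 0.5, 1.5 h).
Hydrograph peak occurs at t = 2 h, so basin lag t_L = 2 − 1.0098 = 0.99 h.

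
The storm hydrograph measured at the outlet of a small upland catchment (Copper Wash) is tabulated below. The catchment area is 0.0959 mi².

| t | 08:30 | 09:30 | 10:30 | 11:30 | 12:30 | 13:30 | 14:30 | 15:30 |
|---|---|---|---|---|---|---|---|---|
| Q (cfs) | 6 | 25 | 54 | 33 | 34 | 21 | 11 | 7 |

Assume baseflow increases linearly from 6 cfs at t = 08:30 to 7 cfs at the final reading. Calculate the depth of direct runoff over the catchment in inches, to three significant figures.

d ≈ 2.25 in

Direct runoff: 0.00, 18.86, 47.71, 26.57, 27.43, 14.29, 4.14, 0.00 cfs; ΣQ_DR = 139.0 cfs.
V = ΣQ_DR · Δt = 139.0 × 3600 s = 5.004 × 10^5 ft³.
Over A = 0.0959 mi², depth = V / A = 2.25 in.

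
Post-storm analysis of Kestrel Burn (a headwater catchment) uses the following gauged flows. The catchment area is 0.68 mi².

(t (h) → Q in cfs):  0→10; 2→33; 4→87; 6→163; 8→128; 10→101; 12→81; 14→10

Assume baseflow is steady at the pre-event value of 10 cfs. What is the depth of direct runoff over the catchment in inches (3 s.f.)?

Direct runoff: 0.0, 23.0, 77.0, 153.0, 118.0, 91.0, 71.0, 0.0 cfs; ΣQ_DR = 533.0 cfs.
V = ΣQ_DR · Δt = 533.0 × 7200 s = 3.838 × 10^6 ft³.
Over A = 0.68 mi², depth = V / A = 2.43 in.

d ≈ 2.43 in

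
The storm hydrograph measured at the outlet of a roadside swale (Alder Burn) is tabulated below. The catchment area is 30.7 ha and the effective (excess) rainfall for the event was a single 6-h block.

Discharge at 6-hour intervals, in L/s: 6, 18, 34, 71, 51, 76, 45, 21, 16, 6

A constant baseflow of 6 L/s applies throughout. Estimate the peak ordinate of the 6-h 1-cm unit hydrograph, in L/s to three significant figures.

U_p ≈ 35.0 L/s

Direct runoff: 0.0, 12.0, 28.0, 65.0, 45.0, 70.0, 39.0, 15.0, 10.0, 0.0 L/s; ΣQ_DR = 284.0 L/s, peak = 70.0 L/s.
Runoff depth d = ΣQ_DR·Δt / A = 284.0 × 21600 / (30.7 ha) = 19.98 mm.
The 1-cm UH is the DRH scaled by (10 mm)/d, so U_p = 70.0 × 10/19.98 = 35.0 L/s.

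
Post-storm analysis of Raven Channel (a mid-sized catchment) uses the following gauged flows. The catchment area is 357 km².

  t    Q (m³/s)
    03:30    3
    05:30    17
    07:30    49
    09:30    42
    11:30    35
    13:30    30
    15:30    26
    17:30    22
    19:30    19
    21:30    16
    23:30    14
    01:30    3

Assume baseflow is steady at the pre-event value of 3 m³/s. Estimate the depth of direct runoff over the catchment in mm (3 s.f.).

Direct runoff: 0.0, 14.0, 46.0, 39.0, 32.0, 27.0, 23.0, 19.0, 16.0, 13.0, 11.0, 0.0 m³/s; ΣQ_DR = 240.0 m³/s.
V = ΣQ_DR · Δt = 240.0 × 7200 s = 1.728 × 10^6 m³.
Over A = 357 km², depth = V / A = 4.84 mm.

d ≈ 4.84 mm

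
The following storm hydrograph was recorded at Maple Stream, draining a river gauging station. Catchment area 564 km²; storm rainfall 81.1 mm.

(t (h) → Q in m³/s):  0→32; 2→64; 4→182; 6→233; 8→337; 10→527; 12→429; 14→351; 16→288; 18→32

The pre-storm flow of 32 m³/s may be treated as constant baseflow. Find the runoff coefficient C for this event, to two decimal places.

C ≈ 0.34

ΣQ_DR = 2155 m³/s; V = ΣQ_DR·Δt = 1.552 × 10^7 m³.
Runoff depth d = V / A = 27.51 mm.
C = d / P = 27.51 / 81.1 = 0.34.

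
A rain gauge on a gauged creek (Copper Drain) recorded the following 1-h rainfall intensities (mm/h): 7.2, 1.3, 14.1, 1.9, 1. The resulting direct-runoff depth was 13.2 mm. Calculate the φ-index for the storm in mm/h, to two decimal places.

φ ≈ 4.05 mm/h

Only the 2 blocks with intensity above φ contribute runoff: 7.2, 14.1 mm/h.
Σ(I−φ)·Δt = d  ⇒  (7.2+14.1 − 2φ)·1 = 13.2
φ = (21.30 − 13.2/1) / 2 = 4.05 mm/h.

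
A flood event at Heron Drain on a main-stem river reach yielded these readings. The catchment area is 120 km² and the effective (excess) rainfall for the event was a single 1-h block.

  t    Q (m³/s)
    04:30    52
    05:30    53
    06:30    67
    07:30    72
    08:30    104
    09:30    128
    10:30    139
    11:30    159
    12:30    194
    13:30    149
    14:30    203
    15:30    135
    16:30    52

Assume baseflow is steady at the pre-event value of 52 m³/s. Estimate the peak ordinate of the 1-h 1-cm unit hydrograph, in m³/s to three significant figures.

Direct runoff: 0.0, 1.0, 15.0, 20.0, 52.0, 76.0, 87.0, 107.0, 142.0, 97.0, 151.0, 83.0, 0.0 m³/s; ΣQ_DR = 831.0 m³/s, peak = 151.0 m³/s.
Runoff depth d = ΣQ_DR·Δt / A = 831.0 × 3600 / (120 km²) = 24.93 mm.
The 1-cm UH is the DRH scaled by (10 mm)/d, so U_p = 151.0 × 10/24.93 = 60.6 m³/s.

U_p ≈ 60.6 m³/s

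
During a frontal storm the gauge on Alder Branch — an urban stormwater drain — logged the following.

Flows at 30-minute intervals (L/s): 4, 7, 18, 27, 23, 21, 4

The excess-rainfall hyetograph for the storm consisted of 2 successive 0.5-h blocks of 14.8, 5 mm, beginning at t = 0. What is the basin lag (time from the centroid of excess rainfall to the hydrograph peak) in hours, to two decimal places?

t_L ≈ 1.12 h

Centroid of excess rainfall: t_c = Σ P_i·t̄_i / ΣP_i = 0.3763 h (block centres at 0.25, 0.75 h).
Hydrograph peak occurs at t = 1.5 h, so basin lag t_L = 1.5 − 0.3763 = 1.12 h.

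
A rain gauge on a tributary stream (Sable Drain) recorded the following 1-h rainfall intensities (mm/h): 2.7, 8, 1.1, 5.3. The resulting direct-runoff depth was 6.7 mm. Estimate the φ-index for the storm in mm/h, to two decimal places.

φ ≈ 3.30 mm/h

Only the 2 blocks with intensity above φ contribute runoff: 8, 5.3 mm/h.
Σ(I−φ)·Δt = d  ⇒  (8+5.3 − 2φ)·1 = 6.7
φ = (13.30 − 6.7/1) / 2 = 3.30 mm/h.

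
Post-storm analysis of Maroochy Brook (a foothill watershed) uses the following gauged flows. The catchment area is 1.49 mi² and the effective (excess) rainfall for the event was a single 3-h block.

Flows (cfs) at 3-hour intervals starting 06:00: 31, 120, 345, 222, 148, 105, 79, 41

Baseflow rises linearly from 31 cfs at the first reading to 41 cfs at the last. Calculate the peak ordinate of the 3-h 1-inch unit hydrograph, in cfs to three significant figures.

Direct runoff: 0.00, 87.57, 311.14, 186.71, 111.29, 66.86, 39.43, 0.00 cfs; ΣQ_DR = 803.0 cfs, peak = 311.14 cfs.
Runoff depth d = ΣQ_DR·Δt / A = 803.0 × 10800 / (1.49 mi²) = 2.505 in.
The 1-inch UH is the DRH scaled by (1 in)/d, so U_p = 311.14 × 1/2.505 = 124 cfs.

U_p ≈ 124 cfs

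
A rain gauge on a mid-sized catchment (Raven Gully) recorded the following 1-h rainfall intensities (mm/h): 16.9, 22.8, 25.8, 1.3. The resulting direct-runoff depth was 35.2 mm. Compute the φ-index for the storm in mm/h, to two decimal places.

Only the 3 blocks with intensity above φ contribute runoff: 16.9, 22.8, 25.8 mm/h.
Σ(I−φ)·Δt = d  ⇒  (16.9+22.8+25.8 − 3φ)·1 = 35.2
φ = (65.50 − 35.2/1) / 3 = 10.10 mm/h.

φ ≈ 10.10 mm/h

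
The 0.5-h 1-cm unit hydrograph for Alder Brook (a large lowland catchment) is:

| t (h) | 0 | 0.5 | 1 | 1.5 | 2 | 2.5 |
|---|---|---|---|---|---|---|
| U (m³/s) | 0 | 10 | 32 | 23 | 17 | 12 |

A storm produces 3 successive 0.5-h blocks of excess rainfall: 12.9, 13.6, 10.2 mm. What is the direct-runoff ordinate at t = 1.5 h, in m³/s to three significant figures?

Q ≈ 83.4 m³/s

By discrete convolution, Q_j = Σ (P_i / 10 mm) · U_{j−i}.
At t = 1.5 h (j=3): Q = (12.9/10)·23 + (13.6/10)·32 + (10.2/10)·10 = 83.4 m³/s.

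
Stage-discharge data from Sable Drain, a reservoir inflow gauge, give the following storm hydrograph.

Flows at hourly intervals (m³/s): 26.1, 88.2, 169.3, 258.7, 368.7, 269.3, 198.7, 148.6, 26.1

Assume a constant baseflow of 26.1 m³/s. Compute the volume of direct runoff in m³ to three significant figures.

V ≈ 4.75 × 10^6 m³

Direct-runoff ordinates (Q − Q_b): 0.0, 62.1, 143.2, 232.6, 342.6, 243.2, 172.6, 122.5, 0.0 m³/s.
ΣQ_DR = 1319 m³/s.
With Δt = 1 h = 3600 s, V = ΣQ_DR · Δt = 1319 × 3600 = 4.75 × 10^6 m³.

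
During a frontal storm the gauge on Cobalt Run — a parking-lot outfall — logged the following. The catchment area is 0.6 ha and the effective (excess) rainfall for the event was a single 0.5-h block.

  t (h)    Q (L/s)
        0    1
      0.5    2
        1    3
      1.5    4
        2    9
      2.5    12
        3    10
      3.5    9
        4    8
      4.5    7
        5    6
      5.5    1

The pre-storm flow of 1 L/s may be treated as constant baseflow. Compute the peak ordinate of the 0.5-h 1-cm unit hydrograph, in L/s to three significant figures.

U_p ≈ 6.11 L/s

Direct runoff: 0.0, 1.0, 2.0, 3.0, 8.0, 11.0, 9.0, 8.0, 7.0, 6.0, 5.0, 0.0 L/s; ΣQ_DR = 60.00 L/s, peak = 11.0 L/s.
Runoff depth d = ΣQ_DR·Δt / A = 60.00 × 1800 / (0.6 ha) = 18.00 mm.
The 1-cm UH is the DRH scaled by (10 mm)/d, so U_p = 11.0 × 10/18.00 = 6.11 L/s.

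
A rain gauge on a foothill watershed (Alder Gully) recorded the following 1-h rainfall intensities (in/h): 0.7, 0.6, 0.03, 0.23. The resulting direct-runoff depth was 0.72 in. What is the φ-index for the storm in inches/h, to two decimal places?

Only the 2 blocks with intensity above φ contribute runoff: 0.7, 0.6 in/h.
Σ(I−φ)·Δt = d  ⇒  (0.7+0.6 − 2φ)·1 = 0.72
φ = (1.300 − 0.72/1) / 2 = 0.29 in/h.

φ ≈ 0.29 in/h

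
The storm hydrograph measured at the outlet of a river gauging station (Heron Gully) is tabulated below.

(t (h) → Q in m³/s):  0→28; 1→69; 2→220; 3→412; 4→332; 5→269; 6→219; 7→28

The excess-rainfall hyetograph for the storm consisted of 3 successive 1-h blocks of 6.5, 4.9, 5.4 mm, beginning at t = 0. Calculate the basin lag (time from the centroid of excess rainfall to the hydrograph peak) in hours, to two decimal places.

t_L ≈ 1.57 h

Centroid of excess rainfall: t_c = Σ P_i·t̄_i / ΣP_i = 1.4345 h (block centres at 0.5, 1.5, 2.5 h).
Hydrograph peak occurs at t = 3 h, so basin lag t_L = 3 − 1.4345 = 1.57 h.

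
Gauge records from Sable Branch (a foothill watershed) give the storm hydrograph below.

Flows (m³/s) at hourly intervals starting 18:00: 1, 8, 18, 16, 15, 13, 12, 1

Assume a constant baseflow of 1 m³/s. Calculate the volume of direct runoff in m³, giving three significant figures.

Direct-runoff ordinates (Q − Q_b): 0.0, 7.0, 17.0, 15.0, 14.0, 12.0, 11.0, 0.0 m³/s.
ΣQ_DR = 76.00 m³/s.
With Δt = 1 h = 3600 s, V = ΣQ_DR · Δt = 76.00 × 3600 = 2.74 × 10^5 m³.

V ≈ 2.74 × 10^5 m³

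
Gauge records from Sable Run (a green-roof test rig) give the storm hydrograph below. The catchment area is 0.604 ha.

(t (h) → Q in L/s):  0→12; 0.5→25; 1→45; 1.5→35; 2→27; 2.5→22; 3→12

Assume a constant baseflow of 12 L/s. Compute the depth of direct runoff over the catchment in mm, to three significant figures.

Direct runoff: 0.0, 13.0, 33.0, 23.0, 15.0, 10.0, 0.0 L/s; ΣQ_DR = 94.00 L/s.
V = ΣQ_DR · Δt = 94.00 × 1800 s = 1.692 × 10^5 L.
Over A = 0.604 ha, depth = V / A = 28.0 mm.

d ≈ 28.0 mm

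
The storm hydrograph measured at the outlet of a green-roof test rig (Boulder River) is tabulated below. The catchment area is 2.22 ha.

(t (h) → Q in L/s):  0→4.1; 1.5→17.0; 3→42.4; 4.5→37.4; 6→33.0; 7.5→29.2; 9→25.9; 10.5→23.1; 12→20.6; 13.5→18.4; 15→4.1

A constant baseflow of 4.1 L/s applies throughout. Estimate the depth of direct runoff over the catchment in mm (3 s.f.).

d ≈ 51.1 mm

Direct runoff: 0.0, 12.9, 38.3, 33.3, 28.9, 25.1, 21.8, 19.0, 16.5, 14.3, 0.0 L/s; ΣQ_DR = 210.1 L/s.
V = ΣQ_DR · Δt = 210.1 × 5400 s = 1.135 × 10^6 L.
Over A = 2.22 ha, depth = V / A = 51.1 mm.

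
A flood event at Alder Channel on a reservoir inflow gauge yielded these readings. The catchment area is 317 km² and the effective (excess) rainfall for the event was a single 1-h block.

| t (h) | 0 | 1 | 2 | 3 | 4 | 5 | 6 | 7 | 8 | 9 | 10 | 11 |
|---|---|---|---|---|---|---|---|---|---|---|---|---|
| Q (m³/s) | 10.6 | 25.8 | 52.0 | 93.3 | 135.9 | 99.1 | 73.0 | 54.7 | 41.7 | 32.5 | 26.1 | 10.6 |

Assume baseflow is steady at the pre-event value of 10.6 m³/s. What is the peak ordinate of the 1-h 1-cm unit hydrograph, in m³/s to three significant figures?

U_p ≈ 209 m³/s

Direct runoff: 0.0, 15.2, 41.4, 82.7, 125.3, 88.5, 62.4, 44.1, 31.1, 21.9, 15.5, 0.0 m³/s; ΣQ_DR = 528.1 m³/s, peak = 125.3 m³/s.
Runoff depth d = ΣQ_DR·Δt / A = 528.1 × 3600 / (317 km²) = 5.997 mm.
The 1-cm UH is the DRH scaled by (10 mm)/d, so U_p = 125.3 × 10/5.997 = 209 m³/s.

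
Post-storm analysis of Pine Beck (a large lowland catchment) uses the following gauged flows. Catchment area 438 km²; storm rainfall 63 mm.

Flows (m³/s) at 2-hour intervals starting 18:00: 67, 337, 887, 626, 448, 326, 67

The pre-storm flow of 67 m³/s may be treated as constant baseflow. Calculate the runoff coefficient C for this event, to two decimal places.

ΣQ_DR = 2289 m³/s; V = ΣQ_DR·Δt = 1.648 × 10^7 m³.
Runoff depth d = V / A = 37.63 mm.
C = d / P = 37.63 / 63 = 0.60.

C ≈ 0.60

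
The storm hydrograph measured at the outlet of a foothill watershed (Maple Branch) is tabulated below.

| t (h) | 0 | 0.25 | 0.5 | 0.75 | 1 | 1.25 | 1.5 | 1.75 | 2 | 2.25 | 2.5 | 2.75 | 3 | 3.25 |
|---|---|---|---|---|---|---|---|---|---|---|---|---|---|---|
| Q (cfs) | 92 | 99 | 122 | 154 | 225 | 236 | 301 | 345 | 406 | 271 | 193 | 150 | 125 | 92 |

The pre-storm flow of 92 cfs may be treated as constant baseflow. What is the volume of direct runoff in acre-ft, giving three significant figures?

V ≈ 31.5 acre-ft

Direct-runoff ordinates (Q − Q_b): 0.0, 7.0, 30.0, 62.0, 133.0, 144.0, 209.0, 253.0, 314.0, 179.0, 101.0, 58.0, 33.0, 0.0 cfs.
ΣQ_DR = 1523 cfs.
With Δt = 0.25 h = 900 s, V = ΣQ_DR · Δt = 1523 × 900 = 1.37 × 10^6 ft³ = 31.5 acre-ft.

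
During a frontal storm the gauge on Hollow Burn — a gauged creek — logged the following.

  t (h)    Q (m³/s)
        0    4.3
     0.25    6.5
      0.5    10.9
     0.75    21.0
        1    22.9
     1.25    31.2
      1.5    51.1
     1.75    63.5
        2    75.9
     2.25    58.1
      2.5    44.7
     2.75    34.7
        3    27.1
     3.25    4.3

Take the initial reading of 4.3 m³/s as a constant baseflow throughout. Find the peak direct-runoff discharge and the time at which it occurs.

Q_p = 71.6 m³/s at t = 2 h

Subtracting baseflow gives direct-runoff ordinates: 0.0, 2.2, 6.6, 16.7, 18.6, 26.9, 46.8, 59.2, 71.6, 53.8, 40.4, 30.4, 22.8, 0.0 m³/s.
The maximum is 71.6 m³/s, occurring at the reading for t = 2 h.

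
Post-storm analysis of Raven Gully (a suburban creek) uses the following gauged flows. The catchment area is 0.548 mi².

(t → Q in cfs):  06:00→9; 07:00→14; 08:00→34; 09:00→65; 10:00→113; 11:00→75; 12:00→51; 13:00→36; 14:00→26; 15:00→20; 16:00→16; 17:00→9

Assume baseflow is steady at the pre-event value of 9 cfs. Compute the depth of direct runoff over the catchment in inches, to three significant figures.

d ≈ 1.02 in

Direct runoff: 0.0, 5.0, 25.0, 56.0, 104.0, 66.0, 42.0, 27.0, 17.0, 11.0, 7.0, 0.0 cfs; ΣQ_DR = 360.0 cfs.
V = ΣQ_DR · Δt = 360.0 × 3600 s = 1.296 × 10^6 ft³.
Over A = 0.548 mi², depth = V / A = 1.02 in.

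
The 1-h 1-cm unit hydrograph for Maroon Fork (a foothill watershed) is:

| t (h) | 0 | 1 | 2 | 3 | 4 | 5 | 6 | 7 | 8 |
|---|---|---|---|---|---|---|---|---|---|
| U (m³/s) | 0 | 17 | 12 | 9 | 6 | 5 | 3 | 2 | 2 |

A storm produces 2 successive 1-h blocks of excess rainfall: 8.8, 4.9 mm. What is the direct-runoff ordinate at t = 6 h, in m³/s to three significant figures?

By discrete convolution, Q_j = Σ (P_i / 10 mm) · U_{j−i}.
At t = 6 h (j=6): Q = (8.8/10)·3 + (4.9/10)·5 = 5.09 m³/s.

Q ≈ 5.09 m³/s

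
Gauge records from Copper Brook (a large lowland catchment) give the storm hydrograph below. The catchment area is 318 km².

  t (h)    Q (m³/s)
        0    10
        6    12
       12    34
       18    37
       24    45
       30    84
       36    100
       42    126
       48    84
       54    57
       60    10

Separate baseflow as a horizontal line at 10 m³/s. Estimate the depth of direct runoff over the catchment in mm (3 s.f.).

Direct runoff: 0.0, 2.0, 24.0, 27.0, 35.0, 74.0, 90.0, 116.0, 74.0, 47.0, 0.0 m³/s; ΣQ_DR = 489.0 m³/s.
V = ΣQ_DR · Δt = 489.0 × 21600 s = 1.056 × 10^7 m³.
Over A = 318 km², depth = V / A = 33.2 mm.

d ≈ 33.2 mm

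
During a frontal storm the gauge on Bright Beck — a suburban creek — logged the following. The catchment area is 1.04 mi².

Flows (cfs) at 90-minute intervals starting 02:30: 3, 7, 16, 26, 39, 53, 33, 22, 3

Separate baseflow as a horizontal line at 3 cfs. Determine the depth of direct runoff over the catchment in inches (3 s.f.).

d ≈ 0.391 in

Direct runoff: 0.0, 4.0, 13.0, 23.0, 36.0, 50.0, 30.0, 19.0, 0.0 cfs; ΣQ_DR = 175.0 cfs.
V = ΣQ_DR · Δt = 175.0 × 5400 s = 9.450 × 10^5 ft³.
Over A = 1.04 mi², depth = V / A = 0.391 in.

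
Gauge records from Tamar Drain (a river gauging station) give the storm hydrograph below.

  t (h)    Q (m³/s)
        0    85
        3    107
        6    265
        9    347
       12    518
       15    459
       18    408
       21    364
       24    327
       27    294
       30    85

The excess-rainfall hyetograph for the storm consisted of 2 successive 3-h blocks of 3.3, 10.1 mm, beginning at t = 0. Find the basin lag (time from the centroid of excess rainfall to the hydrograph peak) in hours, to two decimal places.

t_L ≈ 8.24 h

Centroid of excess rainfall: t_c = Σ P_i·t̄_i / ΣP_i = 3.7612 h (block centres at 1.5, 4.5 h).
Hydrograph peak occurs at t = 12 h, so basin lag t_L = 12 − 3.7612 = 8.24 h.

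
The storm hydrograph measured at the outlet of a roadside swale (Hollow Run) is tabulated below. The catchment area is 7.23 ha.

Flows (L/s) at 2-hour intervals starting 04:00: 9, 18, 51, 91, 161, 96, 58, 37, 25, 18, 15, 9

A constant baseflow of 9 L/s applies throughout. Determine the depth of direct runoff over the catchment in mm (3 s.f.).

d ≈ 47.8 mm

Direct runoff: 0.0, 9.0, 42.0, 82.0, 152.0, 87.0, 49.0, 28.0, 16.0, 9.0, 6.0, 0.0 L/s; ΣQ_DR = 480.0 L/s.
V = ΣQ_DR · Δt = 480.0 × 7200 s = 3.456 × 10^6 L.
Over A = 7.23 ha, depth = V / A = 47.8 mm.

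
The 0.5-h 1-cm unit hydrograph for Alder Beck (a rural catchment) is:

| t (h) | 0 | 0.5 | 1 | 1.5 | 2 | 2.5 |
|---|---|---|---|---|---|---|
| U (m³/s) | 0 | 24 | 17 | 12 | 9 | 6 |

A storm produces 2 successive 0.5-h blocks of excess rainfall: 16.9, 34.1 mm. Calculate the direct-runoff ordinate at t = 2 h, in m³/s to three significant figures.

Q ≈ 56.1 m³/s

By discrete convolution, Q_j = Σ (P_i / 10 mm) · U_{j−i}.
At t = 2 h (j=4): Q = (16.9/10)·9 + (34.1/10)·12 = 56.1 m³/s.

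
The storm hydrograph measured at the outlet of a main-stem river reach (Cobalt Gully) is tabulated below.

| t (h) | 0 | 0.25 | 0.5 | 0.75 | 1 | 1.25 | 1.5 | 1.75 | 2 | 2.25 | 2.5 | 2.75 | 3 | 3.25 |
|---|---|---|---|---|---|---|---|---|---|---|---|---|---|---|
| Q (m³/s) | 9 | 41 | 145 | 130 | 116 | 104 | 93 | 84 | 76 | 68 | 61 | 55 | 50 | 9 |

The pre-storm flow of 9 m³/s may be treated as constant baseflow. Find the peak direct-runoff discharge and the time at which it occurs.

Q_p = 136.0 m³/s at t = 0.5 h

Subtracting baseflow gives direct-runoff ordinates: 0.0, 32.0, 136.0, 121.0, 107.0, 95.0, 84.0, 75.0, 67.0, 59.0, 52.0, 46.0, 41.0, 0.0 m³/s.
The maximum is 136.0 m³/s, occurring at the reading for t = 0.5 h.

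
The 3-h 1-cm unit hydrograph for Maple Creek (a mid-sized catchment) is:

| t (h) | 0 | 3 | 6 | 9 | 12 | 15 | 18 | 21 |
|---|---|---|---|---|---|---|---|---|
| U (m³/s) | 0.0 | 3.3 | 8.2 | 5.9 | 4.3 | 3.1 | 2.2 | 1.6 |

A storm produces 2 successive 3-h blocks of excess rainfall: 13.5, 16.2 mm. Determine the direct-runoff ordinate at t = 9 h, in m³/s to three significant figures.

By discrete convolution, Q_j = Σ (P_i / 10 mm) · U_{j−i}.
At t = 9 h (j=3): Q = (13.5/10)·5.9 + (16.2/10)·8.2 = 21.2 m³/s.

Q ≈ 21.2 m³/s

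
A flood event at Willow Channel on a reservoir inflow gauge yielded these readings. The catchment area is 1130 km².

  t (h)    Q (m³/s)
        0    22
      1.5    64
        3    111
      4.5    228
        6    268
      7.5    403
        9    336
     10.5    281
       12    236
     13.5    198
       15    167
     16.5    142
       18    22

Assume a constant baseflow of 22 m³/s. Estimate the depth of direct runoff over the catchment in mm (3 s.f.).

Direct runoff: 0.0, 42.0, 89.0, 206.0, 246.0, 381.0, 314.0, 259.0, 214.0, 176.0, 145.0, 120.0, 0.0 m³/s; ΣQ_DR = 2192 m³/s.
V = ΣQ_DR · Δt = 2192 × 5400 s = 1.184 × 10^7 m³.
Over A = 1130 km², depth = V / A = 10.5 mm.

d ≈ 10.5 mm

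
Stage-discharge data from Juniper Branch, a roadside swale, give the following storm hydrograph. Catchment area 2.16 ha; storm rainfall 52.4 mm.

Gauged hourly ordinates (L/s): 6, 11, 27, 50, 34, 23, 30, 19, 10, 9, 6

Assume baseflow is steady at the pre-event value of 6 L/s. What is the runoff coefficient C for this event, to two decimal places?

ΣQ_DR = 159.0 L/s; V = ΣQ_DR·Δt = 5.724 × 10^5 L.
Runoff depth d = V / A = 26.50 mm.
C = d / P = 26.50 / 52.4 = 0.51.

C ≈ 0.51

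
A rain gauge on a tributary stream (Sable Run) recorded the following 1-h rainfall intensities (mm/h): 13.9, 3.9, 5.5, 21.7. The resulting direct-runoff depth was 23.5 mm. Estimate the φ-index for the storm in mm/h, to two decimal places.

φ ≈ 6.05 mm/h

Only the 2 blocks with intensity above φ contribute runoff: 13.9, 21.7 mm/h.
Σ(I−φ)·Δt = d  ⇒  (13.9+21.7 − 2φ)·1 = 23.5
φ = (35.60 − 23.5/1) / 2 = 6.05 mm/h.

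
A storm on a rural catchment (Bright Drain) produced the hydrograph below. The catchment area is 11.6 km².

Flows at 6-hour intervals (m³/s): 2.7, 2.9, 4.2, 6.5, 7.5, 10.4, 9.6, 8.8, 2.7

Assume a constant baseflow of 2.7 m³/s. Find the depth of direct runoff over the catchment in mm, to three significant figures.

Direct runoff: 0.0, 0.2, 1.5, 3.8, 4.8, 7.7, 6.9, 6.1, 0.0 m³/s; ΣQ_DR = 31.00 m³/s.
V = ΣQ_DR · Δt = 31.00 × 21600 s = 6.696 × 10^5 m³.
Over A = 11.6 km², depth = V / A = 57.7 mm.

d ≈ 57.7 mm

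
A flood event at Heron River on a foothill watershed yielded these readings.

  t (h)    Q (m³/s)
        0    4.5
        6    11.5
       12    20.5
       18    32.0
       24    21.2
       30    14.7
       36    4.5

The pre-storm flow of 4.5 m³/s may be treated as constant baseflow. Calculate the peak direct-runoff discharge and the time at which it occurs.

Subtracting baseflow gives direct-runoff ordinates: 0.0, 7.0, 16.0, 27.5, 16.7, 10.2, 0.0 m³/s.
The maximum is 27.5 m³/s, occurring at the reading for t = 18 h.

Q_p = 27.5 m³/s at t = 18 h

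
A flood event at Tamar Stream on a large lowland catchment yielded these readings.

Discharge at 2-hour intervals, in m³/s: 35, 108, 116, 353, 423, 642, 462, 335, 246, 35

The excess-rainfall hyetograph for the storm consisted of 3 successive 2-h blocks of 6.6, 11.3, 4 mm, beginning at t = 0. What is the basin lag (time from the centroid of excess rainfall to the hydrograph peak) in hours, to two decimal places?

t_L ≈ 7.24 h

Centroid of excess rainfall: t_c = Σ P_i·t̄_i / ΣP_i = 2.7626 h (block centres at 1, 3, 5 h).
Hydrograph peak occurs at t = 10 h, so basin lag t_L = 10 − 2.7626 = 7.24 h.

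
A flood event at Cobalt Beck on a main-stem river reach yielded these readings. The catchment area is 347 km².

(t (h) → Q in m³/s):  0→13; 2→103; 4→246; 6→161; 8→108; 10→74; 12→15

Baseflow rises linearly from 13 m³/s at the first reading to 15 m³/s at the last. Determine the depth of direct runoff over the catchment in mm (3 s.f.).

Direct runoff: 0.00, 89.67, 232.33, 147.00, 93.67, 59.33, 0.00 m³/s; ΣQ_DR = 622.0 m³/s.
V = ΣQ_DR · Δt = 622.0 × 7200 s = 4.478 × 10^6 m³.
Over A = 347 km², depth = V / A = 12.9 mm.

d ≈ 12.9 mm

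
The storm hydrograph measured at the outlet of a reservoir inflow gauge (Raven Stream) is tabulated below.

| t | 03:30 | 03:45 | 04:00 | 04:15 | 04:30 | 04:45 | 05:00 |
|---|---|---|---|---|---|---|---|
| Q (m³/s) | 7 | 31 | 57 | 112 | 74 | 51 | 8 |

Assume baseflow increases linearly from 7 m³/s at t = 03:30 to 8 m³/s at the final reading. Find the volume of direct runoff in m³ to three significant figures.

Direct-runoff ordinates (Q − Q_b): 0.00, 23.83, 49.67, 104.50, 66.33, 43.17, 0.00 m³/s.
ΣQ_DR = 287.5 m³/s.
With Δt = 0.25 h = 900 s, V = ΣQ_DR · Δt = 287.5 × 900 = 2.59 × 10^5 m³.

V ≈ 2.59 × 10^5 m³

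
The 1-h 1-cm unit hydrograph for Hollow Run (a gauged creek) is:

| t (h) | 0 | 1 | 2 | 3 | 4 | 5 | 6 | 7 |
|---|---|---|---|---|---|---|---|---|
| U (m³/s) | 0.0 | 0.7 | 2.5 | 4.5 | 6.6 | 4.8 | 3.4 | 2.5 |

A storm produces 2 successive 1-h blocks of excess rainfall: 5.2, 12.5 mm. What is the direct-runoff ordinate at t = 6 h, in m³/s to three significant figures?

By discrete convolution, Q_j = Σ (P_i / 10 mm) · U_{j−i}.
At t = 6 h (j=6): Q = (5.2/10)·3.4 + (12.5/10)·4.8 = 7.77 m³/s.

Q ≈ 7.77 m³/s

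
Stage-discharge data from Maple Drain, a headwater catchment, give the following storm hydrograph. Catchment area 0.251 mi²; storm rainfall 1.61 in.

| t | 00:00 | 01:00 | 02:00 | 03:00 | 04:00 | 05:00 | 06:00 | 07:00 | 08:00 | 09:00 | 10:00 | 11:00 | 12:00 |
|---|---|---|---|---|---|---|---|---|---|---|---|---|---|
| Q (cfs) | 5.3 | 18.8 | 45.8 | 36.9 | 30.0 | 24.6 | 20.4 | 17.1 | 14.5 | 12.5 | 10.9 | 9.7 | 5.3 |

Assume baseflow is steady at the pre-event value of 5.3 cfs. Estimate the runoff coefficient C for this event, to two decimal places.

ΣQ_DR = 182.9 cfs; V = ΣQ_DR·Δt = 6.584 × 10^5 ft³.
Runoff depth d = V / A = 1.129 in.
C = d / P = 1.129 / 1.61 = 0.70.

C ≈ 0.70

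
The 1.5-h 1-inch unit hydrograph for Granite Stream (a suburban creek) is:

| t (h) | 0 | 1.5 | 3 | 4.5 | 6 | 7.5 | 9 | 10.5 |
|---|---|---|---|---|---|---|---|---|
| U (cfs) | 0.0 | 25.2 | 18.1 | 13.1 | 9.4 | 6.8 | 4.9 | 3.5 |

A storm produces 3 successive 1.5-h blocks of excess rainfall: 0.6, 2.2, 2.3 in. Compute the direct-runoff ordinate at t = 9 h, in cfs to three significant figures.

By discrete convolution, Q_j = Σ (P_i / 1 in) · U_{j−i}.
At t = 9 h (j=6): Q = (0.6/1)·4.9 + (2.2/1)·6.8 + (2.3/1)·9.4 = 39.5 cfs.

Q ≈ 39.5 cfs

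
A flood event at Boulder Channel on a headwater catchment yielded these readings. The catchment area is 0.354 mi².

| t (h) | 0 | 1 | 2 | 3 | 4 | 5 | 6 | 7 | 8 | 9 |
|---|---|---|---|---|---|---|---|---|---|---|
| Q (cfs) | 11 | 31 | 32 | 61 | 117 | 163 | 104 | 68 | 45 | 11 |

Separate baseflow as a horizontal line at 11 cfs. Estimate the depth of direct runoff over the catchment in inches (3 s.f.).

Direct runoff: 0.0, 20.0, 21.0, 50.0, 106.0, 152.0, 93.0, 57.0, 34.0, 0.0 cfs; ΣQ_DR = 533.0 cfs.
V = ΣQ_DR · Δt = 533.0 × 3600 s = 1.919 × 10^6 ft³.
Over A = 0.354 mi², depth = V / A = 2.33 in.

d ≈ 2.33 in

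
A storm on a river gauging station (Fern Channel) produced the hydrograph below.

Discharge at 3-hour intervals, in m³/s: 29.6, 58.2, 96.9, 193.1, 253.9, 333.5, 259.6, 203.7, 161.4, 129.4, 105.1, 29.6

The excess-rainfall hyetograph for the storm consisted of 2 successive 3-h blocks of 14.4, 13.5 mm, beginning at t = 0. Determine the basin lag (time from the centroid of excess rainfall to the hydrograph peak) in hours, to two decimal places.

Centroid of excess rainfall: t_c = Σ P_i·t̄_i / ΣP_i = 2.9516 h (block centres at 1.5, 4.5 h).
Hydrograph peak occurs at t = 15 h, so basin lag t_L = 15 − 2.9516 = 12.05 h.

t_L ≈ 12.05 h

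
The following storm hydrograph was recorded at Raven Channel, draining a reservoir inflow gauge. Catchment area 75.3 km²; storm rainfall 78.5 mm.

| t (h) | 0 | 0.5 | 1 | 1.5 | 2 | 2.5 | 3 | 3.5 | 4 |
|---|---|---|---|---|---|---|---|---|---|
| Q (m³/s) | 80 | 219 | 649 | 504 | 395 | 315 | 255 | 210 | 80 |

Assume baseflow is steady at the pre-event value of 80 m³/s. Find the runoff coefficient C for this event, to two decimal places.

ΣQ_DR = 1987 m³/s; V = ΣQ_DR·Δt = 3.577 × 10^6 m³.
Runoff depth d = V / A = 47.50 mm.
C = d / P = 47.50 / 78.5 = 0.61.

C ≈ 0.61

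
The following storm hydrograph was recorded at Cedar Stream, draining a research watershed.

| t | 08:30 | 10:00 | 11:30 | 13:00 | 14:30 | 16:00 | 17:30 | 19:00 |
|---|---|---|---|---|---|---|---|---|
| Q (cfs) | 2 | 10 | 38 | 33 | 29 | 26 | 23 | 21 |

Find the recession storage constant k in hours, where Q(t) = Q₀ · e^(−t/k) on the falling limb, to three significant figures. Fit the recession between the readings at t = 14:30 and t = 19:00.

k ≈ 13.9 h

On the falling limb, Q drops from 29 to 21 cfs between t = 14:30 and t = 19:00 (Δt = 4.5 h).
k = −Δt / ln(Q₂/Q₁) = −4.5 / ln(21/29) = 13.9 h.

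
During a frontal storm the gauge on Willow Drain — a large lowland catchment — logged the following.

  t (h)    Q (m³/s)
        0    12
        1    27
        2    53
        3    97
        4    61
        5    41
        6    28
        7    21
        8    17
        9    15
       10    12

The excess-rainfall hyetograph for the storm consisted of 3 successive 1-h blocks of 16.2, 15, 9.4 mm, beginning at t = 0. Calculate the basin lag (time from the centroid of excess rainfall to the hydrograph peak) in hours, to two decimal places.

Centroid of excess rainfall: t_c = Σ P_i·t̄_i / ΣP_i = 1.3325 h (block centres at 0.5, 1.5, 2.5 h).
Hydrograph peak occurs at t = 3 h, so basin lag t_L = 3 − 1.3325 = 1.67 h.

t_L ≈ 1.67 h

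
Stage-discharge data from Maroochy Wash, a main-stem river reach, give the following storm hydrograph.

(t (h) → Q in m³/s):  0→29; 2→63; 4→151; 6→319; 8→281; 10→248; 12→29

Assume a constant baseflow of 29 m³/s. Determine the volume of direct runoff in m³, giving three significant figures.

V ≈ 6.60 × 10^6 m³

Direct-runoff ordinates (Q − Q_b): 0.0, 34.0, 122.0, 290.0, 252.0, 219.0, 0.0 m³/s.
ΣQ_DR = 917.0 m³/s.
With Δt = 2 h = 7200 s, V = ΣQ_DR · Δt = 917.0 × 7200 = 6.60 × 10^6 m³.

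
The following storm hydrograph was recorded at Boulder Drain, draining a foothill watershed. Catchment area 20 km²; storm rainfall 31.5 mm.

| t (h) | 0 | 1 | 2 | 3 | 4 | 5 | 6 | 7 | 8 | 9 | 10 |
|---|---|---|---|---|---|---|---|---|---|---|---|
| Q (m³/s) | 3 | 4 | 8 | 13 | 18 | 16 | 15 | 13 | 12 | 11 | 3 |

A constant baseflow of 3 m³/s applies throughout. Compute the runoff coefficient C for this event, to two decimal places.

C ≈ 0.47

ΣQ_DR = 83.00 m³/s; V = ΣQ_DR·Δt = 2.988 × 10^5 m³.
Runoff depth d = V / A = 14.94 mm.
C = d / P = 14.94 / 31.5 = 0.47.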